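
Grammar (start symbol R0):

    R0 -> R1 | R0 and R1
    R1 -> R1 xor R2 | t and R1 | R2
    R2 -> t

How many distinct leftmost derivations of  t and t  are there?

2

Parse trees for t and t:
  [R0 [R1 t and [R1 [R2 t]]]]
  [R0 [R0 [R1 [R2 t]]] and [R1 [R2 t]]]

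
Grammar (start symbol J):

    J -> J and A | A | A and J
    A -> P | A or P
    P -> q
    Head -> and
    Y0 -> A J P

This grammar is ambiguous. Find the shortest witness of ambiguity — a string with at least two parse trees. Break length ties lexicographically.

q and q

length 1: no string has ≥2 trees
length 3: q and q has 2 parse trees

Two derivations of q and q:
  J ⇒ J and A ⇒ A and A ⇒ P and A ⇒ q and A ⇒ q and P ⇒ q and q
  J ⇒ A and J ⇒ P and J ⇒ q and J ⇒ q and A ⇒ q and P ⇒ q and q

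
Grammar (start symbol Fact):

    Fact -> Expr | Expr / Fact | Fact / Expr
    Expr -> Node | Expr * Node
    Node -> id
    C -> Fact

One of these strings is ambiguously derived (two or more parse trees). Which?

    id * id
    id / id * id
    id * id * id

id / id * id

id * id: 1 tree
id / id * id: 2 trees
id * id * id: 1 tree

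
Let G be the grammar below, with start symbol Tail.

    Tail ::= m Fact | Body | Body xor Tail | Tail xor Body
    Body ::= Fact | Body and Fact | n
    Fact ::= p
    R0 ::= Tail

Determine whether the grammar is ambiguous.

Ambiguous

Witness: n xor n

Derivation 1: Tail ⇒ Body xor Tail ⇒ n xor Tail ⇒ n xor Body ⇒ n xor n
Derivation 2: Tail ⇒ Tail xor Body ⇒ Body xor Body ⇒ n xor Body ⇒ n xor n

Two distinct leftmost derivations for the same string.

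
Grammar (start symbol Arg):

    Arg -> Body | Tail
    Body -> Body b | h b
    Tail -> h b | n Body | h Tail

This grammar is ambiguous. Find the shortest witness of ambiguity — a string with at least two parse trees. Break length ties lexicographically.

length 2: h b has 2 parse trees

Two derivations of h b:
  Arg ⇒ Body ⇒ h b
  Arg ⇒ Tail ⇒ h b

h b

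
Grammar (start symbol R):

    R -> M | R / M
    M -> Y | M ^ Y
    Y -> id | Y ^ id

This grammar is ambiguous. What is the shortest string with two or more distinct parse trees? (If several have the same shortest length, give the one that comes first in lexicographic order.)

id ^ id

length 1: no string has ≥2 trees
length 3: id ^ id has 2 parse trees

Two derivations of id ^ id:
  R ⇒ M ⇒ Y ⇒ Y ^ id ⇒ id ^ id
  R ⇒ M ⇒ M ^ Y ⇒ Y ^ Y ⇒ id ^ Y ⇒ id ^ id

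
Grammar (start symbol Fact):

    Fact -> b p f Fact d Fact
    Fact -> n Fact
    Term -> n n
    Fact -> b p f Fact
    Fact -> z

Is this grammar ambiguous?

Witness: b p f b p f z d z

Derivation 1: Fact ⇒ b p f Fact d Fact ⇒ b p f b p f Fact d Fact ⇒ b p f b p f z d Fact ⇒ b p f b p f z d z
Derivation 2: Fact ⇒ b p f Fact ⇒ b p f b p f Fact d Fact ⇒ b p f b p f z d Fact ⇒ b p f b p f z d z

Two distinct leftmost derivations for the same string.

Ambiguous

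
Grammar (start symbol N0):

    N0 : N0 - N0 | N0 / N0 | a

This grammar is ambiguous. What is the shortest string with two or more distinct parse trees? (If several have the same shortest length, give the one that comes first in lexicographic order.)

length 1: no string has ≥2 trees
length 3: no string has ≥2 trees
length 5: a - a - a has 2 parse trees

Two derivations of a - a - a:
  N0 ⇒ N0 - N0 ⇒ N0 - N0 - N0 ⇒ a - N0 - N0 ⇒ a - a - N0 ⇒ a - a - a
  N0 ⇒ N0 - N0 ⇒ a - N0 ⇒ a - N0 - N0 ⇒ a - a - N0 ⇒ a - a - a

a - a - a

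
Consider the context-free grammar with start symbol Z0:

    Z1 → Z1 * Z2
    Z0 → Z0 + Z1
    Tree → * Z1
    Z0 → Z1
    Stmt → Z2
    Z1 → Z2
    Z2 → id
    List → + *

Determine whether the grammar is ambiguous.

Unambiguous

Only Z0, Z1, Z2 are reachable from Z0; ignoring the rest: The grammar is stratified — Z0 handles '+' (left-recursive), Z1 handles '*', Z2 atoms. Each operator has a fixed associativity and precedence level, so every string has one parse.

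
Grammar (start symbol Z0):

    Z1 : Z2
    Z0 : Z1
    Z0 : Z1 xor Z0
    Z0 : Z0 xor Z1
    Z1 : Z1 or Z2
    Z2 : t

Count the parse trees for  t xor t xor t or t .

4

Parse trees for t xor t xor t or t:
  [Z0 [Z1 [Z2 t]] xor [Z0 [Z1 [Z2 t]] xor [Z0 [Z1 [Z1 [Z2 t]] or [Z2 t]]]]]
  [Z0 [Z1 [Z2 t]] xor [Z0 [Z0 [Z1 [Z2 t]]] xor [Z1 [Z1 [Z2 t]] or [Z2 t]]]]
  [Z0 [Z0 [Z1 [Z2 t]] xor [Z0 [Z1 [Z2 t]]]] xor [Z1 [Z1 [Z2 t]] or [Z2 t]]]
  [Z0 [Z0 [Z0 [Z1 [Z2 t]]] xor [Z1 [Z2 t]]] xor [Z1 [Z1 [Z2 t]] or [Z2 t]]]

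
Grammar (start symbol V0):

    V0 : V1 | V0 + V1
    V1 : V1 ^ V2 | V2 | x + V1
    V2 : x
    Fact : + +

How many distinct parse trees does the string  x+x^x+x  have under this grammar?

3

Parse trees for x+x^x+x:
  [V0 [V0 [V1 [V1 x + [V1 [V2 x]]] ^ [V2 x]]] + [V1 [V2 x]]]
  [V0 [V0 [V1 x + [V1 [V1 [V2 x]] ^ [V2 x]]]] + [V1 [V2 x]]]
  [V0 [V0 [V0 [V1 [V2 x]]] + [V1 [V1 [V2 x]] ^ [V2 x]]] + [V1 [V2 x]]]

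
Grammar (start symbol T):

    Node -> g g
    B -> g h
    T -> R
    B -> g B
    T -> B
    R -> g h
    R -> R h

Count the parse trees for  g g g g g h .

1

Parse trees for g g g g g h:
  [T [B g [B g [B g [B g [B g h]]]]]]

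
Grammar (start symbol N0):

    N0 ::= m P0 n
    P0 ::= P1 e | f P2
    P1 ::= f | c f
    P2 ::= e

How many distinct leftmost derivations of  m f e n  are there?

Parse trees for m f e n:
  [N0 m [P0 [P1 f] e] n]
  [N0 m [P0 f [P2 e]] n]

2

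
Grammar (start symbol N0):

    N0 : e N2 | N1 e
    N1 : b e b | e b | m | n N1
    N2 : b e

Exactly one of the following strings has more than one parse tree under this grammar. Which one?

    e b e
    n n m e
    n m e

e b e

e b e: 2 trees
n n m e: 1 tree
n m e: 1 tree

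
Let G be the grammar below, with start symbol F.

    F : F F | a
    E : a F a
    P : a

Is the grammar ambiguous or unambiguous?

Ambiguous

Witness: a a a

Derivation 1: F ⇒ F F ⇒ F F F ⇒ a F F ⇒ a a F ⇒ a a a
Derivation 2: F ⇒ F F ⇒ a F ⇒ a F F ⇒ a a F ⇒ a a a

Two distinct leftmost derivations for the same string.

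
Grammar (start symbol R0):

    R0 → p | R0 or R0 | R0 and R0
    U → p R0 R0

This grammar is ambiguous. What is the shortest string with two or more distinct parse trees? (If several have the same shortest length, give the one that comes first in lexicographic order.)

length 1: no string has ≥2 trees
length 3: no string has ≥2 trees
length 5: p and p and p has 2 parse trees

Two derivations of p and p and p:
  R0 ⇒ R0 and R0 ⇒ p and R0 ⇒ p and R0 and R0 ⇒ p and p and R0 ⇒ p and p and p
  R0 ⇒ R0 and R0 ⇒ R0 and R0 and R0 ⇒ p and R0 and R0 ⇒ p and p and R0 ⇒ p and p and p

p and p and p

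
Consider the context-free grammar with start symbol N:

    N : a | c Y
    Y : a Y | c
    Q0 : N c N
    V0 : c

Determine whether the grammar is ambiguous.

(Q0, V0 are unreachable from N, so their rules don't affect L(N).) Restricted to the reachable nonterminals, every rule has the form A → t or A → t B, and no two rules for the same A share a first terminal. The grammar encodes a DFA — one run per string.

Unambiguous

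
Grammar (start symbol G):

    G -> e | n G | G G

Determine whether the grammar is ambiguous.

Ambiguous

Witness: e e e

Derivation 1: G ⇒ G G ⇒ e G ⇒ e G G ⇒ e e G ⇒ e e e
Derivation 2: G ⇒ G G ⇒ G G G ⇒ e G G ⇒ e e G ⇒ e e e

Two distinct leftmost derivations for the same string.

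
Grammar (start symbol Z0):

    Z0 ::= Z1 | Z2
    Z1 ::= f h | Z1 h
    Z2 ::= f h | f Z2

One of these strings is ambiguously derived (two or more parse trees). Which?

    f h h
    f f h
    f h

f h h: 1 tree
f f h: 1 tree
f h: 2 trees

f h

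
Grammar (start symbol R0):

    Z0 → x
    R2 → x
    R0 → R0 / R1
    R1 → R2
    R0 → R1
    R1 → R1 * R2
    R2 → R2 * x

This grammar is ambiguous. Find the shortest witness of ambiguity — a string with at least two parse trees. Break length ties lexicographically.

x * x

length 1: no string has ≥2 trees
length 3: x * x has 2 parse trees

Two derivations of x * x:
  R0 ⇒ R1 ⇒ R2 ⇒ R2 * x ⇒ x * x
  R0 ⇒ R1 ⇒ R1 * R2 ⇒ R2 * R2 ⇒ x * R2 ⇒ x * x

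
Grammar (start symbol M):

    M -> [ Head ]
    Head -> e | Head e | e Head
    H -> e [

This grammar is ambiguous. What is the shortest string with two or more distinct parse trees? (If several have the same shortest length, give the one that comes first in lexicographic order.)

[ e e ]

length 3: no string has ≥2 trees
length 4: [ e e ] has 2 parse trees

Two derivations of [ e e ]:
  M ⇒ [ Head ] ⇒ [ Head e ] ⇒ [ e e ]
  M ⇒ [ Head ] ⇒ [ e Head ] ⇒ [ e e ]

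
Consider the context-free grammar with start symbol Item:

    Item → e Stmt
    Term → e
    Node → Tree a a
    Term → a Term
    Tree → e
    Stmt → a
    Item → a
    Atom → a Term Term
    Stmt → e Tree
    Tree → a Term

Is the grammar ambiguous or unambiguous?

Unambiguous

(Atom, Node are unreachable from Item, so their rules don't affect L(Item).) Each reachable nonterminal has at most one production per leading terminal, and all productions are right-linear; the derivation is determined token-by-token.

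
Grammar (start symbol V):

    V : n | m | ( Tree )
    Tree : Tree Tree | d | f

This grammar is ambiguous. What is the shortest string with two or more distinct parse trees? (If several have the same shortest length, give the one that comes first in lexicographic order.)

length 1: no string has ≥2 trees
length 3: no string has ≥2 trees
length 4: no string has ≥2 trees
length 5: ( d d d ) has 2 parse trees

Two derivations of ( d d d ):
  V ⇒ ( Tree ) ⇒ ( Tree Tree ) ⇒ ( Tree Tree Tree ) ⇒ ( d Tree Tree ) ⇒ ( d d Tree ) ⇒ ( d d d )
  V ⇒ ( Tree ) ⇒ ( Tree Tree ) ⇒ ( d Tree ) ⇒ ( d Tree Tree ) ⇒ ( d d Tree ) ⇒ ( d d d )

( d d d )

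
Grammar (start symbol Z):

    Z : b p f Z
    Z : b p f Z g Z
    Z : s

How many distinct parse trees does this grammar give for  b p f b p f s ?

1

Parse trees for b p f b p f s:
  [Z b p f [Z b p f [Z s]]]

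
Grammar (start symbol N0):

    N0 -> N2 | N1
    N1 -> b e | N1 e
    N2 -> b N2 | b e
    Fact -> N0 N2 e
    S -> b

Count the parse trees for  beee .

Parse trees for beee:
  [N0 [N1 [N1 [N1 b e] e] e]]

1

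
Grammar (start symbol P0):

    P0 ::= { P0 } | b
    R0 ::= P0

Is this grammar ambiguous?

Only P0 is reachable from P0; ignoring the rest: L(P0) is { openⁿ atom closeⁿ : n ≥ 0 }. The bracket depth fixes n, and the derivation is forced at every step.

Unambiguous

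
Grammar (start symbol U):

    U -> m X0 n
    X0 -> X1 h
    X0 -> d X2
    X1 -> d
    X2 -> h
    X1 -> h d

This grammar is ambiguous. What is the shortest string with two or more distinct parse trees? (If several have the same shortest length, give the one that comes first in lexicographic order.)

m d h n

length 4: m d h n has 2 parse trees

Two derivations of m d h n:
  U ⇒ m X0 n ⇒ m X1 h n ⇒ m d h n
  U ⇒ m X0 n ⇒ m d X2 n ⇒ m d h n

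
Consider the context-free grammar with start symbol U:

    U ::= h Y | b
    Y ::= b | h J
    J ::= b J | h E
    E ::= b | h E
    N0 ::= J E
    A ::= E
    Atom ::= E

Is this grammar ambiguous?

Unambiguous

(N0, A, Atom are unreachable from U, so their rules don't affect L(U).) Restricted to the reachable nonterminals, every rule has the form A → t or A → t B, and no two rules for the same A share a first terminal. The grammar encodes a DFA — one run per string.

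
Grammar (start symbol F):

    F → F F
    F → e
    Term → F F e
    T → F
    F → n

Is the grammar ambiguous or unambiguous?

Ambiguous

Witness: e e e

Derivation 1: F ⇒ F F ⇒ F F F ⇒ e F F ⇒ e e F ⇒ e e e
Derivation 2: F ⇒ F F ⇒ e F ⇒ e F F ⇒ e e F ⇒ e e e

Two distinct leftmost derivations for the same string.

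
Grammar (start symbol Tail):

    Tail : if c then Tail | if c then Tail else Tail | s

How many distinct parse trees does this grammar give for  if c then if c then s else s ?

2

Parse trees for if c then if c then s else s:
  [Tail if c then [Tail if c then [Tail s] else [Tail s]]]
  [Tail if c then [Tail if c then [Tail s]] else [Tail s]]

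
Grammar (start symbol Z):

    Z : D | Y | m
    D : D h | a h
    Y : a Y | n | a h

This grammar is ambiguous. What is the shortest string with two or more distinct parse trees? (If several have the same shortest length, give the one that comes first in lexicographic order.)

a h

length 1: no string has ≥2 trees
length 2: a h has 2 parse trees

Two derivations of a h:
  Z ⇒ D ⇒ a h
  Z ⇒ Y ⇒ a h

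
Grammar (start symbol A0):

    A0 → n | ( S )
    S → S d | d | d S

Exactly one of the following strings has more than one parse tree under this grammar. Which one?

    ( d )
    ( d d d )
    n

( d ): 1 tree
( d d d ): 4 trees
n: 1 tree

( d d d )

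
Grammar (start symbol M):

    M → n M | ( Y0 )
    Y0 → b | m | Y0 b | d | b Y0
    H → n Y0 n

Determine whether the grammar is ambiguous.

Ambiguous

Witness: ( b b )

Derivation 1: M ⇒ ( Y0 ) ⇒ ( Y0 b ) ⇒ ( b b )
Derivation 2: M ⇒ ( Y0 ) ⇒ ( b Y0 ) ⇒ ( b b )

Two distinct leftmost derivations for the same string.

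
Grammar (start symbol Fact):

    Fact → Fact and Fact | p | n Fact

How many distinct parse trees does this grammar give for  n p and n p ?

2

Parse trees for n p and n p:
  [Fact [Fact n [Fact p]] and [Fact n [Fact p]]]
  [Fact n [Fact [Fact p] and [Fact n [Fact p]]]]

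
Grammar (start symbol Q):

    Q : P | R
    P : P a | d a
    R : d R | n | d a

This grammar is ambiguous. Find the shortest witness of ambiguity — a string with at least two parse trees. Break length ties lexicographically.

d a

length 1: no string has ≥2 trees
length 2: d a has 2 parse trees

Two derivations of d a:
  Q ⇒ P ⇒ d a
  Q ⇒ R ⇒ d a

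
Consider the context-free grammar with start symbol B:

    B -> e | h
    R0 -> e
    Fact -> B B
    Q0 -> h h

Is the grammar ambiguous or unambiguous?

Only B is reachable from B; ignoring the rest: Each reachable nonterminal has at most one production per leading terminal, and all productions are right-linear; the derivation is determined token-by-token.

Unambiguous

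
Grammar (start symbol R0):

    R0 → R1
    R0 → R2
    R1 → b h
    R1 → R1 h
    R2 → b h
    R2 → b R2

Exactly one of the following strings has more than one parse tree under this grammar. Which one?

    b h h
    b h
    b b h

b h h: 1 tree
b h: 2 trees
b b h: 1 tree

b h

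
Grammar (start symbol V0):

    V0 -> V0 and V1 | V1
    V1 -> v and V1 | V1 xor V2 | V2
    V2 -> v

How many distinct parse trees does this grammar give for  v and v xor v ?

3

Parse trees for v and v xor v:
  [V0 [V0 [V1 [V2 v]]] and [V1 [V1 [V2 v]] xor [V2 v]]]
  [V0 [V1 v and [V1 [V1 [V2 v]] xor [V2 v]]]]
  [V0 [V1 [V1 v and [V1 [V2 v]]] xor [V2 v]]]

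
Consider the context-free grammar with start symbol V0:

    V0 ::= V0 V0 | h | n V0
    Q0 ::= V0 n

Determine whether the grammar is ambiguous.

Witness: h h h

Derivation 1: V0 ⇒ V0 V0 ⇒ V0 V0 V0 ⇒ h V0 V0 ⇒ h h V0 ⇒ h h h
Derivation 2: V0 ⇒ V0 V0 ⇒ h V0 ⇒ h V0 V0 ⇒ h h V0 ⇒ h h h

Two distinct leftmost derivations for the same string.

Ambiguous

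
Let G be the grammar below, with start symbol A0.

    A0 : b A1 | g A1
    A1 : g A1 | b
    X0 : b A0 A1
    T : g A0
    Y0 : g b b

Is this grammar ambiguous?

Unambiguous

(X0, T, Y0 are unreachable from A0, so their rules don't affect L(A0).) Each reachable nonterminal has at most one production per leading terminal, and all productions are right-linear; the derivation is determined token-by-token.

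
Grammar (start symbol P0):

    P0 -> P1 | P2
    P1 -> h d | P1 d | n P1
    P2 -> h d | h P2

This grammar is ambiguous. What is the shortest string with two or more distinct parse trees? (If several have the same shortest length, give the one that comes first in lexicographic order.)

h d

length 2: h d has 2 parse trees

Two derivations of h d:
  P0 ⇒ P1 ⇒ h d
  P0 ⇒ P2 ⇒ h d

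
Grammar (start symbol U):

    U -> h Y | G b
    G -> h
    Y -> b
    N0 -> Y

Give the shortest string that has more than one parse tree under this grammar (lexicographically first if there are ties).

h b

length 2: h b has 2 parse trees

Two derivations of h b:
  U ⇒ h Y ⇒ h b
  U ⇒ G b ⇒ h b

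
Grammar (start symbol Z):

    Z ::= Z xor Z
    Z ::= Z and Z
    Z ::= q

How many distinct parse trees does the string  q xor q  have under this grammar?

1

Parse trees for q xor q:
  [Z [Z q] xor [Z q]]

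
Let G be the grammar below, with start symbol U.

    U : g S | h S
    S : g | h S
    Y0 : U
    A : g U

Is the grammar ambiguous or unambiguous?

Unambiguous

(Y0, A are unreachable from U, so their rules don't affect L(U).) Restricted to the reachable nonterminals, every rule has the form A → t or A → t B, and no two rules for the same A share a first terminal. The grammar encodes a DFA — one run per string.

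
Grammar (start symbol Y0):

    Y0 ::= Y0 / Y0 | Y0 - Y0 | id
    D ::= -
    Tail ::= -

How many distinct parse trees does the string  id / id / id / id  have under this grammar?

Parse trees for id / id / id / id:
  [Y0 [Y0 id] / [Y0 [Y0 id] / [Y0 [Y0 id] / [Y0 id]]]]
  [Y0 [Y0 id] / [Y0 [Y0 [Y0 id] / [Y0 id]] / [Y0 id]]]
  [Y0 [Y0 [Y0 id] / [Y0 id]] / [Y0 [Y0 id] / [Y0 id]]]
  [Y0 [Y0 [Y0 id] / [Y0 [Y0 id] / [Y0 id]]] / [Y0 id]]
  [Y0 [Y0 [Y0 [Y0 id] / [Y0 id]] / [Y0 id]] / [Y0 id]]

5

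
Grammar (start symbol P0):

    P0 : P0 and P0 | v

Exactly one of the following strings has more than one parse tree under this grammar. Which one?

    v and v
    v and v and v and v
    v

v and v: 1 tree
v and v and v and v: 5 trees
v: 1 tree

v and v and v and v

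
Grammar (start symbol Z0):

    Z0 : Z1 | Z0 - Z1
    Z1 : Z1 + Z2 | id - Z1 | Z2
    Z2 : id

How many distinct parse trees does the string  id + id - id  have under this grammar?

1

Parse trees for id + id - id:
  [Z0 [Z0 [Z1 [Z1 [Z2 id]] + [Z2 id]]] - [Z1 [Z2 id]]]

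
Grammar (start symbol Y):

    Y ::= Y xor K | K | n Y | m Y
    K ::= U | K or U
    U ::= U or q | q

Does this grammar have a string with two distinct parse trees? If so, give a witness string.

Ambiguous

Witness: q or q

Derivation 1: Y ⇒ K ⇒ U ⇒ U or q ⇒ q or q
Derivation 2: Y ⇒ K ⇒ K or U ⇒ U or U ⇒ q or U ⇒ q or q

Two distinct leftmost derivations for the same string.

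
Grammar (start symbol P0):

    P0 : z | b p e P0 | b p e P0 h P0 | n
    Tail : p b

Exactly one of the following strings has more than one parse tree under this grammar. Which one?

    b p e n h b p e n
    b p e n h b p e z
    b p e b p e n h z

b p e n h b p e n: 1 tree
b p e n h b p e z: 1 tree
b p e b p e n h z: 2 trees

b p e b p e n h z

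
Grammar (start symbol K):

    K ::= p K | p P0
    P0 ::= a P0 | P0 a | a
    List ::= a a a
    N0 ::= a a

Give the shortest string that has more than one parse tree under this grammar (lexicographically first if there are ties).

p a a

length 2: no string has ≥2 trees
length 3: p a a has 2 parse trees

Two derivations of p a a:
  K ⇒ p P0 ⇒ p a P0 ⇒ p a a
  K ⇒ p P0 ⇒ p P0 a ⇒ p a a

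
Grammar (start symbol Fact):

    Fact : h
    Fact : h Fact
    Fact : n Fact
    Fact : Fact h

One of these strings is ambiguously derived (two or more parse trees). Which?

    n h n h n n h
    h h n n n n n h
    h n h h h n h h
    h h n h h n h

h n h h h n h h

n h n h n n h: 1 tree
h h n n n n n h: 1 tree
h n h h h n h h: 8 trees
h h n h h n h: 1 tree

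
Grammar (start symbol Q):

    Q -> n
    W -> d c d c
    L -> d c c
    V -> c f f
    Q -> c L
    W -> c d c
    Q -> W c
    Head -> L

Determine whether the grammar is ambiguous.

Ambiguous

Witness: c d c c

Derivation 1: Q ⇒ c L ⇒ c d c c
Derivation 2: Q ⇒ W c ⇒ c d c c

Two distinct leftmost derivations for the same string.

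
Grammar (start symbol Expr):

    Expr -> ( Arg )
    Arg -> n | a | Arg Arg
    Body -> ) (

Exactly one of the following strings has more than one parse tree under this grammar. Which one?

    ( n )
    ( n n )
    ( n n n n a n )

( n n n n a n )

( n ): 1 tree
( n n ): 1 tree
( n n n n a n ): 42 trees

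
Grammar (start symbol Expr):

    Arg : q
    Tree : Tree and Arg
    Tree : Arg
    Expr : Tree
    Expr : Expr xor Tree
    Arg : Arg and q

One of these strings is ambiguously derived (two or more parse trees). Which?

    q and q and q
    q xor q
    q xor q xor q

q and q and q: 4 trees
q xor q: 1 tree
q xor q xor q: 1 tree

q and q and q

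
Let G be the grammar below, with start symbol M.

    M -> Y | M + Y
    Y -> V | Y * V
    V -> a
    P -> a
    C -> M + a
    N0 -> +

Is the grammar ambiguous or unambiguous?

Only M, Y, V are reachable from M; ignoring the rest: M → M + Y | Y  ;  Y → Y * V | V  — a left-associative chain with V at the bottom. Each string factors uniquely by precedence.

Unambiguous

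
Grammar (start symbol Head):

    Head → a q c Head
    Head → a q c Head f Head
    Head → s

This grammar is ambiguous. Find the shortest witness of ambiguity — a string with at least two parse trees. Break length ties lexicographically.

a q c a q c s f s

length 1: no string has ≥2 trees
length 4: no string has ≥2 trees
length 6: no string has ≥2 trees
length 7: no string has ≥2 trees
length 9: a q c a q c s f s has 2 parse trees

Two derivations of a q c a q c s f s:
  Head ⇒ a q c Head ⇒ a q c a q c Head f Head ⇒ a q c a q c s f Head ⇒ a q c a q c s f s
  Head ⇒ a q c Head f Head ⇒ a q c a q c Head f Head ⇒ a q c a q c s f Head ⇒ a q c a q c s f s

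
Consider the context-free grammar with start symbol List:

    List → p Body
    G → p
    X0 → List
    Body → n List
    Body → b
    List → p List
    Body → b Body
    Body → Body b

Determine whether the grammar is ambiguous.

Witness: p b b

Derivation 1: List ⇒ p Body ⇒ p b Body ⇒ p b b
Derivation 2: List ⇒ p Body ⇒ p Body b ⇒ p b b

Two distinct leftmost derivations for the same string.

Ambiguous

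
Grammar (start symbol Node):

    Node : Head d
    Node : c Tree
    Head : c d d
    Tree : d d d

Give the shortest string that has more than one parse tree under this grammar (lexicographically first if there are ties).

c d d d

length 4: c d d d has 2 parse trees

Two derivations of c d d d:
  Node ⇒ Head d ⇒ c d d d
  Node ⇒ c Tree ⇒ c d d d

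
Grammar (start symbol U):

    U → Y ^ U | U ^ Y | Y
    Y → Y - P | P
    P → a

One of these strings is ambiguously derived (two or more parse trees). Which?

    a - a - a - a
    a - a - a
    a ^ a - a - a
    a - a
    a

a - a - a - a: 1 tree
a - a - a: 1 tree
a ^ a - a - a: 2 trees
a - a: 1 tree
a: 1 tree

a ^ a - a - a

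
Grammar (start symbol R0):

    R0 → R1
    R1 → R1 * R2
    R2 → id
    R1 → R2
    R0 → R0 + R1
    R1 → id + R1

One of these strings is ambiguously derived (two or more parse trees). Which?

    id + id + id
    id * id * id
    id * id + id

id + id + id

id + id + id: 4 trees
id * id * id: 1 tree
id * id + id: 1 tree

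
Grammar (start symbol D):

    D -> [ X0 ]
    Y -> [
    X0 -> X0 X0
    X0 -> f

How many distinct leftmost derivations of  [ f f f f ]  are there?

Parse trees for [ f f f f ]:
  [D [ [X0 [X0 f] [X0 [X0 f] [X0 [X0 f] [X0 f]]]] ]]
  [D [ [X0 [X0 f] [X0 [X0 [X0 f] [X0 f]] [X0 f]]] ]]
  [D [ [X0 [X0 [X0 f] [X0 f]] [X0 [X0 f] [X0 f]]] ]]
  [D [ [X0 [X0 [X0 f] [X0 [X0 f] [X0 f]]] [X0 f]] ]]
  [D [ [X0 [X0 [X0 [X0 f] [X0 f]] [X0 f]] [X0 f]] ]]

5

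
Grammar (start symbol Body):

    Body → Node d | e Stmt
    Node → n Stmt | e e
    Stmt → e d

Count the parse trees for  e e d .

Parse trees for e e d:
  [Body [Node e e] d]
  [Body e [Stmt e d]]

2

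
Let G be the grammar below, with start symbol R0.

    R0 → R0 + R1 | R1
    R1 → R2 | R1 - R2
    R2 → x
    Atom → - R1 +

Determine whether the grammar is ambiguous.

Only R0, R1, R2 are reachable from R0; ignoring the rest: The grammar is stratified — R0 handles '+' (left-recursive), R1 handles '-', R2 atoms. Each operator has a fixed associativity and precedence level, so every string has one parse.

Unambiguous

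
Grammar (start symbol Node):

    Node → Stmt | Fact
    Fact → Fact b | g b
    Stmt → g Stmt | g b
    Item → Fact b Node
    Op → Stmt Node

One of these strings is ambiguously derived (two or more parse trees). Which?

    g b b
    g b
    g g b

g b

g b b: 1 tree
g b: 2 trees
g g b: 1 tree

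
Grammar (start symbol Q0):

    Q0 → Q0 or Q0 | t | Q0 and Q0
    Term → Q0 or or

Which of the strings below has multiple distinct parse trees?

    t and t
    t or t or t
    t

t and t: 1 tree
t or t or t: 2 trees
t: 1 tree

t or t or t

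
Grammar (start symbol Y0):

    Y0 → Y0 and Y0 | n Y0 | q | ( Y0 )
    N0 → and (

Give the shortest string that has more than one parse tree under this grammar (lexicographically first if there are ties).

length 1: no string has ≥2 trees
length 2: no string has ≥2 trees
length 3: no string has ≥2 trees
length 4: n q and q has 2 parse trees

Two derivations of n q and q:
  Y0 ⇒ Y0 and Y0 ⇒ n Y0 and Y0 ⇒ n q and Y0 ⇒ n q and q
  Y0 ⇒ n Y0 ⇒ n Y0 and Y0 ⇒ n q and Y0 ⇒ n q and q

n q and q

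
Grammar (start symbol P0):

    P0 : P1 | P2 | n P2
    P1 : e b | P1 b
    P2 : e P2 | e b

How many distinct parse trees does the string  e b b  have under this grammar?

Parse trees for e b b:
  [P0 [P1 [P1 e b] b]]

1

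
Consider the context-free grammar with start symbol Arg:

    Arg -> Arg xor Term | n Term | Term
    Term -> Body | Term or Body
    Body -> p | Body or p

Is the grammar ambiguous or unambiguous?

Ambiguous

Witness: p or p

Derivation 1: Arg ⇒ Term ⇒ Body ⇒ Body or p ⇒ p or p
Derivation 2: Arg ⇒ Term ⇒ Term or Body ⇒ Body or Body ⇒ p or Body ⇒ p or p

Two distinct leftmost derivations for the same string.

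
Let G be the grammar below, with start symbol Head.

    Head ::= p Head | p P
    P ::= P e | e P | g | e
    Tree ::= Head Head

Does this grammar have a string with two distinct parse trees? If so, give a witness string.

Witness: p e e

Derivation 1: Head ⇒ p P ⇒ p P e ⇒ p e e
Derivation 2: Head ⇒ p P ⇒ p e P ⇒ p e e

Two distinct leftmost derivations for the same string.

Ambiguous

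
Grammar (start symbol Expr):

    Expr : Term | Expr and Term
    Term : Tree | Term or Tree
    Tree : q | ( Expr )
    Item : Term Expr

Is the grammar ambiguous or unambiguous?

Unambiguous

Only Expr, Term, Tree are reachable from Expr; ignoring the rest: This is a standard precedence ladder (Expr over Term over Tree), with each level left-recursive on its own operator ('and' at Expr, 'or' at Term). That structure is LR(1), hence unambiguous.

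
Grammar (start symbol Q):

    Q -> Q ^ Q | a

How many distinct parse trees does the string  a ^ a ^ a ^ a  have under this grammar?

5

Parse trees for a ^ a ^ a ^ a:
  [Q [Q a] ^ [Q [Q a] ^ [Q [Q a] ^ [Q a]]]]
  [Q [Q a] ^ [Q [Q [Q a] ^ [Q a]] ^ [Q a]]]
  [Q [Q [Q a] ^ [Q a]] ^ [Q [Q a] ^ [Q a]]]
  [Q [Q [Q a] ^ [Q [Q a] ^ [Q a]]] ^ [Q a]]
  [Q [Q [Q [Q a] ^ [Q a]] ^ [Q a]] ^ [Q a]]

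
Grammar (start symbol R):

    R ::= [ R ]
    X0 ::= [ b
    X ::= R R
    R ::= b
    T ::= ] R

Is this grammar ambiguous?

(X, T, X0 are unreachable from R, so their rules don't affect L(R).) Each string is a nest of matched brackets around a single atom. An opening bracket forces the recursive rule; an atom forces the base rule.

Unambiguous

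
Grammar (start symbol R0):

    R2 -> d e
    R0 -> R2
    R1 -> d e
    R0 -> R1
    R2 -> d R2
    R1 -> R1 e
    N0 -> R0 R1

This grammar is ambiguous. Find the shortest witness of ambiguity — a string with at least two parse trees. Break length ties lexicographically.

d e

length 2: d e has 2 parse trees

Two derivations of d e:
  R0 ⇒ R2 ⇒ d e
  R0 ⇒ R1 ⇒ d e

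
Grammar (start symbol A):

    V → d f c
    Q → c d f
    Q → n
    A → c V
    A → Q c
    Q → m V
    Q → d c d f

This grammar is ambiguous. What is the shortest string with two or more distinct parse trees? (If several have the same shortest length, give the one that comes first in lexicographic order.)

length 2: no string has ≥2 trees
length 4: c d f c has 2 parse trees

Two derivations of c d f c:
  A ⇒ c V ⇒ c d f c
  A ⇒ Q c ⇒ c d f c

c d f c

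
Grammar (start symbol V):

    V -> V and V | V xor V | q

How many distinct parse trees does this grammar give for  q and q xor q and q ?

5

Parse trees for q and q xor q and q:
  [V [V q] and [V [V [V q] xor [V q]] and [V q]]]
  [V [V q] and [V [V q] xor [V [V q] and [V q]]]]
  [V [V [V q] and [V [V q] xor [V q]]] and [V q]]
  [V [V [V [V q] and [V q]] xor [V q]] and [V q]]
  [V [V [V q] and [V q]] xor [V [V q] and [V q]]]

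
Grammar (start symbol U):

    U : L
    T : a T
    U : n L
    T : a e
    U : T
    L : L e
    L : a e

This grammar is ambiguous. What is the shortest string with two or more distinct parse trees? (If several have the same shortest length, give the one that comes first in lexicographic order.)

a e

length 2: a e has 2 parse trees

Two derivations of a e:
  U ⇒ L ⇒ a e
  U ⇒ T ⇒ a e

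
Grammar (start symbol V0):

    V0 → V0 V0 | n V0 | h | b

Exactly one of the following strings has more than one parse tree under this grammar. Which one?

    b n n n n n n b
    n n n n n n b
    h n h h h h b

h n h h h h b

b n n n n n n b: 1 tree
n n n n n n b: 1 tree
h n h h h h b: 90 trees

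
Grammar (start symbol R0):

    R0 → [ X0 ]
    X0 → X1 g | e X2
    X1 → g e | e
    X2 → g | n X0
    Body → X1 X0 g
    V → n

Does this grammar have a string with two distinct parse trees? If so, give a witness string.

Ambiguous

Witness: [ e g ]

Derivation 1: R0 ⇒ [ X0 ] ⇒ [ X1 g ] ⇒ [ e g ]
Derivation 2: R0 ⇒ [ X0 ] ⇒ [ e X2 ] ⇒ [ e g ]

Two distinct leftmost derivations for the same string.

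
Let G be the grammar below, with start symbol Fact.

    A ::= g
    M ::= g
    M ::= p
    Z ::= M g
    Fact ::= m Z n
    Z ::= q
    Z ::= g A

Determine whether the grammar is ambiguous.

Witness: m g g n

Derivation 1: Fact ⇒ m Z n ⇒ m M g n ⇒ m g g n
Derivation 2: Fact ⇒ m Z n ⇒ m g A n ⇒ m g g n

Two distinct leftmost derivations for the same string.

Ambiguous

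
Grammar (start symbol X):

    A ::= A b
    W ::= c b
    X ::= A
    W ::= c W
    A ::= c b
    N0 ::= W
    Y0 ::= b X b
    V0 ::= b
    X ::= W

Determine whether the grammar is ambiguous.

Ambiguous

Witness: c b

Derivation 1: X ⇒ A ⇒ c b
Derivation 2: X ⇒ W ⇒ c b

Two distinct leftmost derivations for the same string.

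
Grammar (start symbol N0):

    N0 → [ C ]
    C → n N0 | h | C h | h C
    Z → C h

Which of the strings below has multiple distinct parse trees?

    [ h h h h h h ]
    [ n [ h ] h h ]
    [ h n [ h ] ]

[ h h h h h h ]

[ h h h h h h ]: 32 trees
[ n [ h ] h h ]: 1 tree
[ h n [ h ] ]: 1 tree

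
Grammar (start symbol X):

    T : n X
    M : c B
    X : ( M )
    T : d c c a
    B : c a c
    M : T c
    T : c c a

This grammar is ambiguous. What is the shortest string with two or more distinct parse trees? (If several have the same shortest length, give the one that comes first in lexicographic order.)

( c c a c )

length 6: ( c c a c ) has 2 parse trees

Two derivations of ( c c a c ):
  X ⇒ ( M ) ⇒ ( c B ) ⇒ ( c c a c )
  X ⇒ ( M ) ⇒ ( T c ) ⇒ ( c c a c )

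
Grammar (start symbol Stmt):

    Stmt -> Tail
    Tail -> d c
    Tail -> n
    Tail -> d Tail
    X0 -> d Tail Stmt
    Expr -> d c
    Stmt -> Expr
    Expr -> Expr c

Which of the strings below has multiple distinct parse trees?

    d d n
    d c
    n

d d n: 1 tree
d c: 2 trees
n: 1 tree

d c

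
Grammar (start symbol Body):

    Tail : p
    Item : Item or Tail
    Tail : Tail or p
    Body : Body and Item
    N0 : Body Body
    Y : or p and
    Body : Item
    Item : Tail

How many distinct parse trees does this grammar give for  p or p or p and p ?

Parse trees for p or p or p and p:
  [Body [Body [Item [Item [Tail p]] or [Tail [Tail p] or p]]] and [Item [Tail p]]]
  [Body [Body [Item [Item [Item [Tail p]] or [Tail p]] or [Tail p]]] and [Item [Tail p]]]
  [Body [Body [Item [Item [Tail [Tail p] or p]] or [Tail p]]] and [Item [Tail p]]]
  [Body [Body [Item [Tail [Tail [Tail p] or p] or p]]] and [Item [Tail p]]]

4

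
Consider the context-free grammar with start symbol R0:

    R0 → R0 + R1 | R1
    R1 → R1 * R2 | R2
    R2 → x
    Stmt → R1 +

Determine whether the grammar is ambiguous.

Only R0, R1, R2 are reachable from R0; ignoring the rest: R0 → R0 + R1 | R1  ;  R1 → R1 * R2 | R2  — a left-associative chain with R2 at the bottom. Each string factors uniquely by precedence.

Unambiguous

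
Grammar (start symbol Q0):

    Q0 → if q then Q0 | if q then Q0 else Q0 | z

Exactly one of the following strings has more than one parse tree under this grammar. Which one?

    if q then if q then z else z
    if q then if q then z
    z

if q then if q then z else z: 2 trees
if q then if q then z: 1 tree
z: 1 tree

if q then if q then z else z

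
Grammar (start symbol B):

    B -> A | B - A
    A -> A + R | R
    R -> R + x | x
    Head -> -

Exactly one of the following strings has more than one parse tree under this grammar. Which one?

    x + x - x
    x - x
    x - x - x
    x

x + x - x

x + x - x: 2 trees
x - x: 1 tree
x - x - x: 1 tree
x: 1 tree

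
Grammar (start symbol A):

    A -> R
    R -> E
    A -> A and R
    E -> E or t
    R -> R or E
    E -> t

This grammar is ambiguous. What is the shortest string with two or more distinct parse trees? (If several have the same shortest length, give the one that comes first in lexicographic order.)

length 1: no string has ≥2 trees
length 3: t or t has 2 parse trees

Two derivations of t or t:
  A ⇒ R ⇒ E ⇒ E or t ⇒ t or t
  A ⇒ R ⇒ R or E ⇒ E or E ⇒ t or E ⇒ t or t

t or t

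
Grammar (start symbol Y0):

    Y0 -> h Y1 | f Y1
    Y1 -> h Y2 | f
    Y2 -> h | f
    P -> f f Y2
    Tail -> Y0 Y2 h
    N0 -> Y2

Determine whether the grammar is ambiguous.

Unambiguous

(P, Tail, N0 are unreachable from Y0, so their rules don't affect L(Y0).) The reachable rules are right-linear with at most one rule per (nonterminal, next-terminal) pair. Each input token forces the next rule, so parsing is deterministic.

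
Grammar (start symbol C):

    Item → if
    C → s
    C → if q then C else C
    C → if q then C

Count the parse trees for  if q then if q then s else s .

2

Parse trees for if q then if q then s else s:
  [C if q then [C if q then [C s]] else [C s]]
  [C if q then [C if q then [C s] else [C s]]]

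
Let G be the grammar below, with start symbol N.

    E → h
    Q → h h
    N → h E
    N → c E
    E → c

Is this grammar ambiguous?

(Q is unreachable from N, so its rules don't affect L(N).) Each reachable nonterminal has at most one production per leading terminal, and all productions are right-linear; the derivation is determined token-by-token.

Unambiguous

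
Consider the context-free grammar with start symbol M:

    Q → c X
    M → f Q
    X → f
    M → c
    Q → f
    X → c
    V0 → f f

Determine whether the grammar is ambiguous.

Unambiguous

(V0 is unreachable from M, so its rules don't affect L(M).) Restricted to the reachable nonterminals, every rule has the form A → t or A → t B, and no two rules for the same A share a first terminal. The grammar encodes a DFA — one run per string.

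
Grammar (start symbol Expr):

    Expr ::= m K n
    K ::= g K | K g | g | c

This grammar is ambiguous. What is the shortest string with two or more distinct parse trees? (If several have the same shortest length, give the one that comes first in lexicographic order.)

length 3: no string has ≥2 trees
length 4: m g g n has 2 parse trees

Two derivations of m g g n:
  Expr ⇒ m K n ⇒ m g K n ⇒ m g g n
  Expr ⇒ m K n ⇒ m K g n ⇒ m g g n

m g g n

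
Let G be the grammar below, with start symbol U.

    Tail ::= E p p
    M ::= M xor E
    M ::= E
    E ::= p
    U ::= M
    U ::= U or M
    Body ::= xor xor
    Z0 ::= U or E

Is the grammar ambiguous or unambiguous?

Unambiguous

(Z0, Body, Tail are unreachable from U, so their rules don't affect L(U).) This is a standard precedence ladder (U over M over E), with each level left-recursive on its own operator ('or' at U, 'xor' at M). That structure is LR(1), hence unambiguous.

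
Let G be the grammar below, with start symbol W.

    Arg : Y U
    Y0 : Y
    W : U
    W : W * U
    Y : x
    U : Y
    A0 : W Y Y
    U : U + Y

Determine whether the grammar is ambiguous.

Unambiguous

Only W, U, Y are reachable from W; ignoring the rest: This is a standard precedence ladder (W over U over Y), with each level left-recursive on its own operator ('*' at W, '+' at U). That structure is LR(1), hence unambiguous.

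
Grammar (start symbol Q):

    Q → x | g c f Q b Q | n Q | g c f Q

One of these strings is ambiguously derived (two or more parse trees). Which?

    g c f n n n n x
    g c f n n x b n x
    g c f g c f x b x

g c f g c f x b x

g c f n n n n x: 1 tree
g c f n n x b n x: 1 tree
g c f g c f x b x: 2 trees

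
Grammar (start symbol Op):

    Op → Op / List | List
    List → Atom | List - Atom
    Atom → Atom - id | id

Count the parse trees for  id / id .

1

Parse trees for id / id:
  [Op [Op [List [Atom id]]] / [List [Atom id]]]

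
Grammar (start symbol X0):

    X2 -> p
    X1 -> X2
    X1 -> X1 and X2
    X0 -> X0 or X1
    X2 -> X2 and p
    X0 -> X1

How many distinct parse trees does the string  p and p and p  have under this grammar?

4

Parse trees for p and p and p:
  [X0 [X1 [X2 [X2 [X2 p] and p] and p]]]
  [X0 [X1 [X1 [X2 p]] and [X2 [X2 p] and p]]]
  [X0 [X1 [X1 [X2 [X2 p] and p]] and [X2 p]]]
  [X0 [X1 [X1 [X1 [X2 p]] and [X2 p]] and [X2 p]]]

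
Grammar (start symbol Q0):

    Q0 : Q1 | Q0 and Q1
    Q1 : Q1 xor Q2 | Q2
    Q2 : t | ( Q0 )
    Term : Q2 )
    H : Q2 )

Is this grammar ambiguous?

Unambiguous

(Term, H are unreachable from Q0, so their rules don't affect L(Q0).) This is a standard precedence ladder (Q0 over Q1 over Q2), with each level left-recursive on its own operator ('and' at Q0, 'xor' at Q1). That structure is LR(1), hence unambiguous.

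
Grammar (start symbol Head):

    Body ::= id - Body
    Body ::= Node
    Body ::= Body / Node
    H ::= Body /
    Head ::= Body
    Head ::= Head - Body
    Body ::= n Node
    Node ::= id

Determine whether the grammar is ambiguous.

Ambiguous

Witness: id - id

Derivation 1: Head ⇒ Body ⇒ id - Body ⇒ id - Node ⇒ id - id
Derivation 2: Head ⇒ Head - Body ⇒ Body - Body ⇒ Node - Body ⇒ id - Body ⇒ id - Node ⇒ id - id

Two distinct leftmost derivations for the same string.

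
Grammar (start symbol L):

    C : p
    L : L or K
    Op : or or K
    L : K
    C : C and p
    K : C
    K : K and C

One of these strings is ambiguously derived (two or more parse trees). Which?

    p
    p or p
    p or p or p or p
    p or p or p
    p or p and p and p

p: 1 tree
p or p: 1 tree
p or p or p or p: 1 tree
p or p or p: 1 tree
p or p and p and p: 4 trees

p or p and p and p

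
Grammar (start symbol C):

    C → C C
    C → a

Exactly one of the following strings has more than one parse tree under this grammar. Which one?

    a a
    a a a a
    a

a a: 1 tree
a a a a: 5 trees
a: 1 tree

a a a a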